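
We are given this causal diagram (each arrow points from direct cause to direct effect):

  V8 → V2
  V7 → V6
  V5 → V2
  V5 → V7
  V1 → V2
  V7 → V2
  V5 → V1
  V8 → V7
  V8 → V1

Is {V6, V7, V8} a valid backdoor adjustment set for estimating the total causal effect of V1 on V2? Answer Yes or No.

Backdoor paths from V1 to V2 (paths whose first edge points into V1):
  P1: V1 <- V5 -> V7 <- V8 -> V2
  P2: V1 <- V5 -> V7 -> V2
  P3: V1 <- V5 -> V2
  P4: V1 <- V8 -> V7 <- V5 -> V2
  P5: V1 <- V8 -> V7 -> V2
  P6: V1 <- V8 -> V2
Condition 1 (no descendant of V1 in the set): holds — descendants of V1 are {V2}; none are in {V6, V7, V8}.
Condition 2 (every backdoor path blocked by {V6, V7, V8}):
  P1: blocked at fork node V8 ∈ conditioning set.
  P2: blocked at chain node V7 ∈ conditioning set.
  P3: open — no interior node is in the conditioning set.
  P4: blocked at fork node V8 ∈ conditioning set.
  P5: blocked at fork node V8 ∈ conditioning set.
  P6: blocked at fork node V8 ∈ conditioning set.
{V6, V7, V8} does not satisfy the backdoor criterion.

No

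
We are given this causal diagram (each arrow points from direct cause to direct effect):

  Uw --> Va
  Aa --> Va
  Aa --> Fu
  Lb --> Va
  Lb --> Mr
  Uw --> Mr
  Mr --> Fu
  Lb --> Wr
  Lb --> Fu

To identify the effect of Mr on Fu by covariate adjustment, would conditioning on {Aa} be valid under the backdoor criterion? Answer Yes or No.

Backdoor paths from Mr to Fu (paths whose first edge points into Mr):
  P1: Mr <- Lb -> Va <- Aa -> Fu
  P2: Mr <- Lb -> Fu
  P3: Mr <- Uw -> Va <- Lb -> Fu
  P4: Mr <- Uw -> Va <- Aa -> Fu
Condition 1 (no descendant of Mr in the set): holds — descendants of Mr are {Fu}; none are in {Aa}.
Condition 2 (every backdoor path blocked by {Aa}):
  P1: blocked at collider Va (neither it nor any descendant is in the conditioning set).
  P2: open — no interior node is in the conditioning set.
  P3: blocked at collider Va (neither it nor any descendant is in the conditioning set).
  P4: blocked at collider Va (neither it nor any descendant is in the conditioning set).
{Aa} does not satisfy the backdoor criterion.

No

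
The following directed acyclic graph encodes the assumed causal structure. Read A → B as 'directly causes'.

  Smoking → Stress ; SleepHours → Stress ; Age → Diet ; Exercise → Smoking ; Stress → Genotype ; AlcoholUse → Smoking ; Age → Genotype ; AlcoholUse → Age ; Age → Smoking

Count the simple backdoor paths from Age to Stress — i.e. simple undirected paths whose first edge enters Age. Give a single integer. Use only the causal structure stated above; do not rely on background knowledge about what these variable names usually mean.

A backdoor path from Age to Stress is any simple undirected path whose first edge points into Age (i.e. leaves Age via a parent).
Parents of Age: {AlcoholUse}.
Enumerating:
  P1: Age <- AlcoholUse -> Smoking -> Stress
That exhausts the simple backdoor paths. Count: 1.

1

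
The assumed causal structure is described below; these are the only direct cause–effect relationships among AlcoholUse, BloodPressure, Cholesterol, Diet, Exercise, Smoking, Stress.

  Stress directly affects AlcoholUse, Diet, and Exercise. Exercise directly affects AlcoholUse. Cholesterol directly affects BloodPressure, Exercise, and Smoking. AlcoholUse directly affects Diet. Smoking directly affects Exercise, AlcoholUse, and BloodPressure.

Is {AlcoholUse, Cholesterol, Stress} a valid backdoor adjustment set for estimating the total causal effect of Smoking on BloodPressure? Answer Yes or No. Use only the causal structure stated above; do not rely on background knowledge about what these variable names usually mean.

Backdoor paths from Smoking to BloodPressure (paths whose first edge points into Smoking):
  P1: Smoking <- Cholesterol -> BloodPressure
Condition 1 (no descendant of Smoking in the set): FAILS — AlcoholUse is a descendant of Smoking.
Condition 2 (every backdoor path blocked by {AlcoholUse, Cholesterol, Stress}):
  P1: blocked at fork node Cholesterol ∈ conditioning set.
{AlcoholUse, Cholesterol, Stress} does not satisfy the backdoor criterion.

No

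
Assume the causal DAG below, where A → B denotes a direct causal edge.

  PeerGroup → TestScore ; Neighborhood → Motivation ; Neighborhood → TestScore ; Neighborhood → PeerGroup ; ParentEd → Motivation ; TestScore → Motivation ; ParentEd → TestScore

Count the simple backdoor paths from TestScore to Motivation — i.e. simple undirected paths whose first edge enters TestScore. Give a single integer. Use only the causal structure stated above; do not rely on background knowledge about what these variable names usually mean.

3

A backdoor path from TestScore to Motivation is any simple undirected path whose first edge points into TestScore (i.e. leaves TestScore via a parent).
Parents of TestScore: {Neighborhood, ParentEd, PeerGroup}.
Enumerating:
  P1: TestScore <- Neighborhood -> Motivation
  P2: TestScore <- ParentEd -> Motivation
  P3: TestScore <- PeerGroup <- Neighborhood -> Motivation
That exhausts the simple backdoor paths. Count: 3.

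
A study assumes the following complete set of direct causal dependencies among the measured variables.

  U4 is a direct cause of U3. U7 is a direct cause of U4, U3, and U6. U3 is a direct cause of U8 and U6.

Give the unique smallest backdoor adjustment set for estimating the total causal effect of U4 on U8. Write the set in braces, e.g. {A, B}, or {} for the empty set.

{U7}

Variables eligible for adjustment (non-descendants of U4, excluding U4 and U8): {U7}.
Backdoor paths from U4 to U8:
  P1: U4 <- U7 -> U3 -> U8
  P2: U4 <- U7 -> U6 <- U3 -> U8
The empty set is not sufficient: P1 (U4 <- U7 -> U3 -> U8) has no collider blocking it and no conditioned non-collider, so it is open.
Try {U7}:
  P1: blocked at fork node U7 ∈ conditioning set.
  P2: blocked at fork node U7 ∈ conditioning set.
{U7} contains no descendant of U4 and blocks every backdoor path.
{U7} is the unique smallest valid adjustment set.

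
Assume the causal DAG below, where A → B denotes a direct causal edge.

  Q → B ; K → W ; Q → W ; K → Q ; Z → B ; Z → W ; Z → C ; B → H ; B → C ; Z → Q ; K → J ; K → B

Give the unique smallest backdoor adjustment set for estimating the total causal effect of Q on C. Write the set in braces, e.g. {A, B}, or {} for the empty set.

Variables eligible for adjustment (non-descendants of Q, excluding Q and C): {J, K, Z}.
Backdoor paths from Q to C:
  P1: Q <- K -> B <- Z -> C
  P2: Q <- K -> B -> C
  P3: Q <- K -> W <- Z -> B -> C
  P4: Q <- K -> W <- Z -> C
  P5: Q <- Z -> B -> C
  P6: Q <- Z -> C
  P7: Q <- Z -> W <- K -> B -> C
The empty set is not sufficient: P2 (Q <- K -> B -> C) has no collider blocking it and no conditioned non-collider, so it is open.
Try {K, Z}:
  P1: blocked at fork node K ∈ conditioning set.
  P2: blocked at fork node K ∈ conditioning set.
  P3: blocked at fork node K ∈ conditioning set.
  P4: blocked at fork node K ∈ conditioning set.
  P5: blocked at fork node Z ∈ conditioning set.
  P6: blocked at fork node Z ∈ conditioning set.
  P7: blocked at fork node Z ∈ conditioning set.
{K, Z} contains no descendant of Q and blocks every backdoor path.
Every element of {K, Z} is needed (dropping K leaves P2 open; dropping Z leaves P5 open), so no proper subset is valid.
Among all size-2 subsets of the eligible variables, only {K, Z} blocks every backdoor path, so it is the unique smallest valid adjustment set.

{K, Z}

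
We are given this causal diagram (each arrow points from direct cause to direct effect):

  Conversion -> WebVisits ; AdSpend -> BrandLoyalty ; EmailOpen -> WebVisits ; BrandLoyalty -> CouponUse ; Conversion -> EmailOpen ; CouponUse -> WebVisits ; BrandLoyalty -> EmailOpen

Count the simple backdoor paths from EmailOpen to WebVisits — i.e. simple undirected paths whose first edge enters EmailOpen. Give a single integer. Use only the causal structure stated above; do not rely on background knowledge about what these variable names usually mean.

2

A backdoor path from EmailOpen to WebVisits is any simple undirected path whose first edge points into EmailOpen (i.e. leaves EmailOpen via a parent).
Parents of EmailOpen: {BrandLoyalty, Conversion}.
Enumerating:
  P1: EmailOpen <- Conversion -> WebVisits
  P2: EmailOpen <- BrandLoyalty -> CouponUse -> WebVisits
That exhausts the simple backdoor paths. Count: 2.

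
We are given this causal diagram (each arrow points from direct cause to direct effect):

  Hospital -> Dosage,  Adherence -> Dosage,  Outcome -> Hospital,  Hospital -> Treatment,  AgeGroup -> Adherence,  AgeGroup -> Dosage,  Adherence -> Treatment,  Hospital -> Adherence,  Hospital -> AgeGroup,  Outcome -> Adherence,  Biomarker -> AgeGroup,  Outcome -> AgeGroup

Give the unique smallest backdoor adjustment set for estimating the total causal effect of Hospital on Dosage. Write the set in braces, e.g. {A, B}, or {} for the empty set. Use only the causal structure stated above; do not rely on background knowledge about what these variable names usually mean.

{Outcome}

Variables eligible for adjustment (non-descendants of Hospital, excluding Hospital and Dosage): {Biomarker, Outcome}.
Backdoor paths from Hospital to Dosage:
  P1: Hospital <- Outcome -> AgeGroup -> Adherence -> Dosage
  P2: Hospital <- Outcome -> AgeGroup -> Dosage
  P3: Hospital <- Outcome -> Adherence <- AgeGroup -> Dosage
  P4: Hospital <- Outcome -> Adherence -> Dosage
The empty set is not sufficient: P1 (Hospital <- Outcome -> AgeGroup -> Adherence -> Dosage) has no collider blocking it and no conditioned non-collider, so it is open.
Try {Outcome}:
  P1: blocked at fork node Outcome ∈ conditioning set.
  P2: blocked at fork node Outcome ∈ conditioning set.
  P3: blocked at fork node Outcome ∈ conditioning set.
  P4: blocked at fork node Outcome ∈ conditioning set.
{Outcome} contains no descendant of Hospital and blocks every backdoor path.
No other singleton works — e.g. {Biomarker} leaves P1 open — so {Outcome} is the unique smallest valid adjustment set.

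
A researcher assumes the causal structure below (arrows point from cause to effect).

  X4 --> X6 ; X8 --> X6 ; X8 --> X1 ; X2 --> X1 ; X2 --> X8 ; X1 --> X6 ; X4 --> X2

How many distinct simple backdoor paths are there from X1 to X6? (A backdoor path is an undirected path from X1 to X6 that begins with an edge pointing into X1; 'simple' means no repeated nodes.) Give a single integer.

4

A backdoor path from X1 to X6 is any simple undirected path whose first edge points into X1 (i.e. leaves X1 via a parent).
Parents of X1: {X2, X8}.
Enumerating:
  P1: X1 <- X2 <- X4 -> X6
  P2: X1 <- X2 -> X8 -> X6
  P3: X1 <- X8 <- X2 <- X4 -> X6
  P4: X1 <- X8 -> X6
That exhausts the simple backdoor paths. Count: 4.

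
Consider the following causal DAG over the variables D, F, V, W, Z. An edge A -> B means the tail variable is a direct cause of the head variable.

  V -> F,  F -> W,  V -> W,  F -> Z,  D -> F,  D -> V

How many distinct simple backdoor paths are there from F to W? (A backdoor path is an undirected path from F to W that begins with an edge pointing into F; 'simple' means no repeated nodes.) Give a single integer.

A backdoor path from F to W is any simple undirected path whose first edge points into F (i.e. leaves F via a parent).
Parents of F: {D, V}.
Enumerating:
  P1: F <- D -> V -> W
  P2: F <- V -> W
That exhausts the simple backdoor paths. Count: 2.

2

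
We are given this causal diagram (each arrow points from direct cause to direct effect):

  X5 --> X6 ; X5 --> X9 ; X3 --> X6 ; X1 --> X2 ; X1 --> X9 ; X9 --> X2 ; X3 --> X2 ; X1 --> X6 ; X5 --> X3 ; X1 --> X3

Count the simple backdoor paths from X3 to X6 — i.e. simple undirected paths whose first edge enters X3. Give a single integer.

A backdoor path from X3 to X6 is any simple undirected path whose first edge points into X3 (i.e. leaves X3 via a parent).
Parents of X3: {X1, X5}.
Enumerating:
  P1: X3 <- X1 -> X9 <- X5 -> X6
  P2: X3 <- X1 -> X2 <- X9 <- X5 -> X6
  P3: X3 <- X1 -> X6
  P4: X3 <- X5 -> X9 <- X1 -> X6
  P5: X3 <- X5 -> X9 -> X2 <- X1 -> X6
  P6: X3 <- X5 -> X6
That exhausts the simple backdoor paths. Count: 6.

6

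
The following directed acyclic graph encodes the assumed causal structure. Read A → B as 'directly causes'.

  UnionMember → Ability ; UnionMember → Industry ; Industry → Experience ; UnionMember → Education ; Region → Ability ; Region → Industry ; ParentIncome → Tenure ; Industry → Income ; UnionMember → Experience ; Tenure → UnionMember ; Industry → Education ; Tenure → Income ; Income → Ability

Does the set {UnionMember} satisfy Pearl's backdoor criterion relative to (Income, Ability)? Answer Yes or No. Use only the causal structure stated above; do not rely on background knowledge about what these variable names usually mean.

Backdoor paths from Income to Ability (paths whose first edge points into Income):
  P1: Income <- Tenure -> UnionMember -> Industry <- Region -> Ability
  P2: Income <- Tenure -> UnionMember -> Education <- Industry <- Region -> Ability
  P3: Income <- Tenure -> UnionMember -> Ability
  P4: Income <- Tenure -> UnionMember -> Experience <- Industry <- Region -> Ability
  P5: Income <- Industry <- UnionMember -> Ability
  P6: Income <- Industry <- Region -> Ability
  P7: Income <- Industry -> Education <- UnionMember -> Ability
  P8: Income <- Industry -> Experience <- UnionMember -> Ability
Condition 1 (no descendant of Income in the set): holds — descendants of Income are {Ability}; none are in {UnionMember}.
Condition 2 (every backdoor path blocked by {UnionMember}):
  P1: blocked at chain node UnionMember ∈ conditioning set.
  P2: blocked at chain node UnionMember ∈ conditioning set.
  P3: blocked at chain node UnionMember ∈ conditioning set.
  P4: blocked at chain node UnionMember ∈ conditioning set.
  P5: blocked at fork node UnionMember ∈ conditioning set.
  P6: open — no interior node is in the conditioning set.
  P7: blocked at collider Education (neither it nor any descendant is in the conditioning set).
  P8: blocked at collider Experience (neither it nor any descendant is in the conditioning set).
{UnionMember} does not satisfy the backdoor criterion.

No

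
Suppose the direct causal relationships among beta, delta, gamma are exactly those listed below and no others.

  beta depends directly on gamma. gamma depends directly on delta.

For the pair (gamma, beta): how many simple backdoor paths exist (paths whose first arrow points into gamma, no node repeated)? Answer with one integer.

0

A backdoor path from gamma to beta is any simple undirected path whose first edge points into gamma (i.e. leaves gamma via a parent).
Parents of gamma: {delta}.
No simple path from any parent of gamma reaches beta without revisiting gamma, so there are no backdoor paths.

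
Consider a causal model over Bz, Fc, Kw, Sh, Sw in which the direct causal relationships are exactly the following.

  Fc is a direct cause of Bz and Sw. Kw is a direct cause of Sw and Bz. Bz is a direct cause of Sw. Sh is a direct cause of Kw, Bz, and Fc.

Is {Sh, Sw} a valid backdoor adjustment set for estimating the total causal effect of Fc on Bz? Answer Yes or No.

Backdoor paths from Fc to Bz (paths whose first edge points into Fc):
  P1: Fc <- Sh -> Kw -> Bz
  P2: Fc <- Sh -> Kw -> Sw <- Bz
  P3: Fc <- Sh -> Bz
Condition 1 (no descendant of Fc in the set): FAILS — Sw is a descendant of Fc.
Condition 2 (every backdoor path blocked by {Sh, Sw}):
  P1: blocked at fork node Sh ∈ conditioning set.
  P2: blocked at fork node Sh ∈ conditioning set.
  P3: blocked at fork node Sh ∈ conditioning set.
{Sh, Sw} does not satisfy the backdoor criterion.

No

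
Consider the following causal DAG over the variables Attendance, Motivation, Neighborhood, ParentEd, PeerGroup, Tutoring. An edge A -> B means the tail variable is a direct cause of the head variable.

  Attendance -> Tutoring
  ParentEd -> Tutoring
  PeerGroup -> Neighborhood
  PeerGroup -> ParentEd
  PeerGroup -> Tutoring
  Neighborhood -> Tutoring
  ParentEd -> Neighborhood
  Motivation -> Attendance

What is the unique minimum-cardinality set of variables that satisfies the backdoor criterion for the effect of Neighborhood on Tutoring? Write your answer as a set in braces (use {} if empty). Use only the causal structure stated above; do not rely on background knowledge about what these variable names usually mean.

Variables eligible for adjustment (non-descendants of Neighborhood, excluding Neighborhood and Tutoring): {Attendance, Motivation, ParentEd, PeerGroup}.
Backdoor paths from Neighborhood to Tutoring:
  P1: Neighborhood <- PeerGroup -> ParentEd -> Tutoring
  P2: Neighborhood <- PeerGroup -> Tutoring
  P3: Neighborhood <- ParentEd <- PeerGroup -> Tutoring
  P4: Neighborhood <- ParentEd -> Tutoring
The empty set is not sufficient: P1 (Neighborhood <- PeerGroup -> ParentEd -> Tutoring) has no collider blocking it and no conditioned non-collider, so it is open.
Try {ParentEd, PeerGroup}:
  P1: blocked at fork node PeerGroup ∈ conditioning set.
  P2: blocked at fork node PeerGroup ∈ conditioning set.
  P3: blocked at chain node ParentEd ∈ conditioning set.
  P4: blocked at fork node ParentEd ∈ conditioning set.
{ParentEd, PeerGroup} contains no descendant of Neighborhood and blocks every backdoor path.
Every element of {ParentEd, PeerGroup} is needed (dropping ParentEd leaves P4 open; dropping PeerGroup leaves P2 open), so no proper subset is valid.
Among all size-2 subsets of the eligible variables, only {ParentEd, PeerGroup} blocks every backdoor path, so it is the unique smallest valid adjustment set.

{ParentEd, PeerGroup}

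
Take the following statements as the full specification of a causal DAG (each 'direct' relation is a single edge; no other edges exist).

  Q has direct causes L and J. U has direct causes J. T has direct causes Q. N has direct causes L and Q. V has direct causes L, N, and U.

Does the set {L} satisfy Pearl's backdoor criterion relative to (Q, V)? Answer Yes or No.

Backdoor paths from Q to V (paths whose first edge points into Q):
  P1: Q <- J -> U -> V
  P2: Q <- L -> N -> V
  P3: Q <- L -> V
Condition 1 (no descendant of Q in the set): holds — descendants of Q are {N, T, V}; none are in {L}.
Condition 2 (every backdoor path blocked by {L}):
  P1: open — no interior node is in the conditioning set.
  P2: blocked at fork node L ∈ conditioning set.
  P3: blocked at fork node L ∈ conditioning set.
{L} does not satisfy the backdoor criterion.

No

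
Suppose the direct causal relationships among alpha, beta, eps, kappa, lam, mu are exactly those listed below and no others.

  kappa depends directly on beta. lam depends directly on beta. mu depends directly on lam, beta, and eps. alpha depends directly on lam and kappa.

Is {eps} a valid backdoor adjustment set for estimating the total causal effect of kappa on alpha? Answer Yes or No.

No

Backdoor paths from kappa to alpha (paths whose first edge points into kappa):
  P1: kappa <- beta -> lam -> alpha
  P2: kappa <- beta -> mu <- lam -> alpha
Condition 1 (no descendant of kappa in the set): holds — descendants of kappa are {alpha}; none are in {eps}.
Condition 2 (every backdoor path blocked by {eps}):
  P1: open — no interior node is in the conditioning set.
  P2: blocked at collider mu (neither it nor any descendant is in the conditioning set).
{eps} does not satisfy the backdoor criterion.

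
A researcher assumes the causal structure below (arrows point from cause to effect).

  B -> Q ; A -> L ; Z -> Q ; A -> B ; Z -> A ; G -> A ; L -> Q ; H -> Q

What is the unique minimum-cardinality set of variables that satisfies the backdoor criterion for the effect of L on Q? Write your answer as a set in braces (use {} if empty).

Variables eligible for adjustment (non-descendants of L, excluding L and Q): {A, B, G, H, Z}.
Backdoor paths from L to Q:
  P1: L <- A <- Z -> Q
  P2: L <- A -> B -> Q
The empty set is not sufficient: P1 (L <- A <- Z -> Q) has no collider blocking it and no conditioned non-collider, so it is open.
Try {A}:
  P1: blocked at chain node A ∈ conditioning set.
  P2: blocked at fork node A ∈ conditioning set.
{A} contains no descendant of L and blocks every backdoor path.
No other singleton works — e.g. {Z} leaves P2 open — so {A} is the unique smallest valid adjustment set.

{A}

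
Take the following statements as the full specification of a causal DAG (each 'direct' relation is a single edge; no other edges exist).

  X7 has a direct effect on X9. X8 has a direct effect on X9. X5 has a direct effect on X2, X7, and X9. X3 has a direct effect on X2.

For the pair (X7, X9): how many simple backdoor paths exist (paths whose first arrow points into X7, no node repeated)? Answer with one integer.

A backdoor path from X7 to X9 is any simple undirected path whose first edge points into X7 (i.e. leaves X7 via a parent).
Parents of X7: {X5}.
Enumerating:
  P1: X7 <- X5 -> X9
That exhausts the simple backdoor paths. Count: 1.

1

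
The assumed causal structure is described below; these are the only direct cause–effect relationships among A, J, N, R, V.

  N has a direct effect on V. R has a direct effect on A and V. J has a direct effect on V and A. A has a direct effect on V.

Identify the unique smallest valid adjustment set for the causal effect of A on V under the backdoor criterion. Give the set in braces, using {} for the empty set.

Variables eligible for adjustment (non-descendants of A, excluding A and V): {J, N, R}.
Backdoor paths from A to V:
  P1: A <- J -> V
  P2: A <- R -> V
The empty set is not sufficient: P1 (A <- J -> V) has no collider blocking it and no conditioned non-collider, so it is open.
Try {J, R}:
  P1: blocked at fork node J ∈ conditioning set.
  P2: blocked at fork node R ∈ conditioning set.
{J, R} contains no descendant of A and blocks every backdoor path.
Every element of {J, R} is needed (dropping J leaves P1 open; dropping R leaves P2 open), so no proper subset is valid.
Among all size-2 subsets of the eligible variables, only {J, R} blocks every backdoor path, so it is the unique smallest valid adjustment set.

{J, R}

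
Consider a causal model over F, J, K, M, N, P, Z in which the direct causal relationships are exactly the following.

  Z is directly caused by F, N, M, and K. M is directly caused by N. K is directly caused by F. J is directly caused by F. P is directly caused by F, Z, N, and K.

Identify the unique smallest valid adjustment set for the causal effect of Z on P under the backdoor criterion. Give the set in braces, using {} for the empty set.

{F, K, N}

Variables eligible for adjustment (non-descendants of Z, excluding Z and P): {F, J, K, M, N}.
Backdoor paths from Z to P:
  P1: Z <- F -> K -> P
  P2: Z <- F -> P
  P3: Z <- N -> P
  P4: Z <- M <- N -> P
  P5: Z <- K <- F -> P
  P6: Z <- K -> P
The empty set is not sufficient: P1 (Z <- F -> K -> P) has no collider blocking it and no conditioned non-collider, so it is open.
Try {F, K, N}:
  P1: blocked at fork node F ∈ conditioning set.
  P2: blocked at fork node F ∈ conditioning set.
  P3: blocked at fork node N ∈ conditioning set.
  P4: blocked at fork node N ∈ conditioning set.
  P5: blocked at chain node K ∈ conditioning set.
  P6: blocked at fork node K ∈ conditioning set.
{F, K, N} contains no descendant of Z and blocks every backdoor path.
Every element of {F, K, N} is needed (dropping F leaves P2 open; dropping K leaves P6 open; dropping N leaves P3 open), so no proper subset is valid.
Among all size-3 subsets of the eligible variables, only {F, K, N} blocks every backdoor path, so it is the unique smallest valid adjustment set.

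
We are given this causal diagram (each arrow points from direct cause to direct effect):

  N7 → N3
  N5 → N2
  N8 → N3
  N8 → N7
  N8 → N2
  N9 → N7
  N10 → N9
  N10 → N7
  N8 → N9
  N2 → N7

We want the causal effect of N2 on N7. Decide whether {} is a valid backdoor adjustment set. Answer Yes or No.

No

Backdoor paths from N2 to N7 (paths whose first edge points into N2):
  P1: N2 <- N8 -> N9 <- N10 -> N7
  P2: N2 <- N8 -> N9 -> N7
  P3: N2 <- N8 -> N7
  P4: N2 <- N8 -> N3 <- N7
Condition 1 (no descendant of N2 in the set): holds — descendants of N2 are {N3, N7}; none are in {}.
Condition 2 (every backdoor path blocked by {}):
  P1: blocked at collider N9 (neither it nor any descendant is in the conditioning set).
  P2: open — no interior node is in the conditioning set.
  P3: open — no interior node is in the conditioning set.
  P4: blocked at collider N3 (neither it nor any descendant is in the conditioning set).
{} does not satisfy the backdoor criterion.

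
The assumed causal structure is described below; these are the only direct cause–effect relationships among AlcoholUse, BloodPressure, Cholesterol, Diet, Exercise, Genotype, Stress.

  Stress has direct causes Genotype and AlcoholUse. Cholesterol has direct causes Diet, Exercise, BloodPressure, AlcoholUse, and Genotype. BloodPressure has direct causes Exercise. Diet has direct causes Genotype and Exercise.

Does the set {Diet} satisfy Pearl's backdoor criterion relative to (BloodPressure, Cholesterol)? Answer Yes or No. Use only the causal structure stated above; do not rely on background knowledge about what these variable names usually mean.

Backdoor paths from BloodPressure to Cholesterol (paths whose first edge points into BloodPressure):
  P1: BloodPressure <- Exercise -> Diet <- Genotype -> Stress <- AlcoholUse -> Cholesterol
  P2: BloodPressure <- Exercise -> Diet <- Genotype -> Cholesterol
  P3: BloodPressure <- Exercise -> Diet -> Cholesterol
  P4: BloodPressure <- Exercise -> Cholesterol
Condition 1 (no descendant of BloodPressure in the set): holds — descendants of BloodPressure are {Cholesterol}; none are in {Diet}.
Condition 2 (every backdoor path blocked by {Diet}):
  P1: blocked at collider Stress (neither it nor any descendant is in the conditioning set).
  P2: open — collider(s) Diet are conditioned on (or have a conditioned descendant) and no non-collider on the path is in the set.
  P3: blocked at chain node Diet ∈ conditioning set.
  P4: open — no interior node is in the conditioning set.
{Diet} does not satisfy the backdoor criterion.

No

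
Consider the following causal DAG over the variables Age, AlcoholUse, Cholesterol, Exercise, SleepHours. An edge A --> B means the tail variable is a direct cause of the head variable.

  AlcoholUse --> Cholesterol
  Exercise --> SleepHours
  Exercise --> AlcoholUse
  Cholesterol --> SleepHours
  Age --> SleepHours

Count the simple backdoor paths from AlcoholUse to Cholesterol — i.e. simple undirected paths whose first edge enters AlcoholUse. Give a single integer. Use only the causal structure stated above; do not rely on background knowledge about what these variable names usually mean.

A backdoor path from AlcoholUse to Cholesterol is any simple undirected path whose first edge points into AlcoholUse (i.e. leaves AlcoholUse via a parent).
Parents of AlcoholUse: {Exercise}.
Enumerating:
  P1: AlcoholUse <- Exercise -> SleepHours <- Cholesterol
That exhausts the simple backdoor paths. Count: 1.

1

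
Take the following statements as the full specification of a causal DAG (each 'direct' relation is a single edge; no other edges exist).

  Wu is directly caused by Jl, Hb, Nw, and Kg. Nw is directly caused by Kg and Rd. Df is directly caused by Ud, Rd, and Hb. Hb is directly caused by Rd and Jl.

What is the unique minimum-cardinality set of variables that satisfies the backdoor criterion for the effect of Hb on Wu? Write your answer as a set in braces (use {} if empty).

Variables eligible for adjustment (non-descendants of Hb, excluding Hb and Wu): {Jl, Kg, Nw, Rd, Ud}.
Backdoor paths from Hb to Wu:
  P1: Hb <- Jl -> Wu
  P2: Hb <- Rd -> Nw <- Kg -> Wu
  P3: Hb <- Rd -> Nw -> Wu
The empty set is not sufficient: P1 (Hb <- Jl -> Wu) has no collider blocking it and no conditioned non-collider, so it is open.
Try {Jl, Rd}:
  P1: blocked at fork node Jl ∈ conditioning set.
  P2: blocked at fork node Rd ∈ conditioning set.
  P3: blocked at fork node Rd ∈ conditioning set.
{Jl, Rd} contains no descendant of Hb and blocks every backdoor path.
Every element of {Jl, Rd} is needed (dropping Jl leaves P1 open; dropping Rd leaves P3 open), so no proper subset is valid.
Among all size-2 subsets of the eligible variables, only {Jl, Rd} blocks every backdoor path, so it is the unique smallest valid adjustment set.

{Jl, Rd}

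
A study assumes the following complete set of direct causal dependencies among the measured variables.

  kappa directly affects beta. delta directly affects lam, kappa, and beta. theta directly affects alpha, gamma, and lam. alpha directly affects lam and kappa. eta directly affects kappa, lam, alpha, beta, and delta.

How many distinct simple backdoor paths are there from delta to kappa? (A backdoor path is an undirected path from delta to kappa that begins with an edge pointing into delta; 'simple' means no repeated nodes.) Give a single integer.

A backdoor path from delta to kappa is any simple undirected path whose first edge points into delta (i.e. leaves delta via a parent).
Parents of delta: {eta}.
Enumerating:
  P1: delta <- eta -> alpha -> kappa
  P2: delta <- eta -> kappa
  P3: delta <- eta -> beta <- kappa
  P4: delta <- eta -> lam <- theta -> alpha -> kappa
  P5: delta <- eta -> lam <- alpha -> kappa
That exhausts the simple backdoor paths. Count: 5.

5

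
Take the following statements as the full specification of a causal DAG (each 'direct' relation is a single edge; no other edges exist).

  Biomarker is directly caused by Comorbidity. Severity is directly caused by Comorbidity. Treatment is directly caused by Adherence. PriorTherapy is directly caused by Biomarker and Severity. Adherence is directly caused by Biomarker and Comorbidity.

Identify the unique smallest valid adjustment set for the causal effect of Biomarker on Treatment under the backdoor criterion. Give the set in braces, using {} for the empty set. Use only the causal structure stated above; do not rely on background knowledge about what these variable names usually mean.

Variables eligible for adjustment (non-descendants of Biomarker, excluding Biomarker and Treatment): {Comorbidity, Severity}.
Backdoor paths from Biomarker to Treatment:
  P1: Biomarker <- Comorbidity -> Adherence -> Treatment
The empty set is not sufficient: P1 (Biomarker <- Comorbidity -> Adherence -> Treatment) has no collider blocking it and no conditioned non-collider, so it is open.
Try {Comorbidity}:
  P1: blocked at fork node Comorbidity ∈ conditioning set.
{Comorbidity} contains no descendant of Biomarker and blocks every backdoor path.
No other singleton works — e.g. {Severity} leaves P1 open — so {Comorbidity} is the unique smallest valid adjustment set.

{Comorbidity}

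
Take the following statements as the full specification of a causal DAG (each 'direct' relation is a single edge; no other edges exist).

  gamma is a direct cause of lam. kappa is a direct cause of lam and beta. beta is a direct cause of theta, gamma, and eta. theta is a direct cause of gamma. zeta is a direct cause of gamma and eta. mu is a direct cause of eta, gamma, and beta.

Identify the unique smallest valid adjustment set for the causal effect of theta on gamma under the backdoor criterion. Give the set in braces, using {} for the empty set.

Variables eligible for adjustment (non-descendants of theta, excluding theta and gamma): {beta, eta, kappa, mu, zeta}.
Backdoor paths from theta to gamma:
  P1: theta <- beta <- mu -> eta <- zeta -> gamma
  P2: theta <- beta <- mu -> gamma
  P3: theta <- beta <- kappa -> lam <- gamma
  P4: theta <- beta -> eta <- mu -> gamma
  P5: theta <- beta -> eta <- zeta -> gamma
  P6: theta <- beta -> gamma
The empty set is not sufficient: P2 (theta <- beta <- mu -> gamma) has no collider blocking it and no conditioned non-collider, so it is open.
Try {beta}:
  P1: blocked at chain node beta ∈ conditioning set.
  P2: blocked at chain node beta ∈ conditioning set.
  P3: blocked at chain node beta ∈ conditioning set.
  P4: blocked at fork node beta ∈ conditioning set.
  P5: blocked at fork node beta ∈ conditioning set.
  P6: blocked at fork node beta ∈ conditioning set.
{beta} contains no descendant of theta and blocks every backdoor path.
No other singleton works — e.g. {mu} leaves P6 open — so {beta} is the unique smallest valid adjustment set.

{beta}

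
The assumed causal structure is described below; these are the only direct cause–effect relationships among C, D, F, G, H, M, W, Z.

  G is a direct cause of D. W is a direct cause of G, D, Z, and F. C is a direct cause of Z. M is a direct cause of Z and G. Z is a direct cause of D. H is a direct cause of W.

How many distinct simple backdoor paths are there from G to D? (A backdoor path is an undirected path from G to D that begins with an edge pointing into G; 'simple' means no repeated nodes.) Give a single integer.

4

A backdoor path from G to D is any simple undirected path whose first edge points into G (i.e. leaves G via a parent).
Parents of G: {M, W}.
Enumerating:
  P1: G <- M -> Z <- W -> D
  P2: G <- M -> Z -> D
  P3: G <- W -> Z -> D
  P4: G <- W -> D
That exhausts the simple backdoor paths. Count: 4.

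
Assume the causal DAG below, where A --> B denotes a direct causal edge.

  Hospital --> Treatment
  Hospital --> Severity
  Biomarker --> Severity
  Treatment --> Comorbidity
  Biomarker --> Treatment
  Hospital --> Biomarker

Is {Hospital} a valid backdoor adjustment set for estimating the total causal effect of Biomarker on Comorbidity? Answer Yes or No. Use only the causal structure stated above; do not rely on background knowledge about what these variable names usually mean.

Yes

Backdoor paths from Biomarker to Comorbidity (paths whose first edge points into Biomarker):
  P1: Biomarker <- Hospital -> Treatment -> Comorbidity
Condition 1 (no descendant of Biomarker in the set): holds — descendants of Biomarker are {Comorbidity, Severity, Treatment}; none are in {Hospital}.
Condition 2 (every backdoor path blocked by {Hospital}):
  P1: blocked at fork node Hospital ∈ conditioning set.
{Hospital} satisfies the backdoor criterion.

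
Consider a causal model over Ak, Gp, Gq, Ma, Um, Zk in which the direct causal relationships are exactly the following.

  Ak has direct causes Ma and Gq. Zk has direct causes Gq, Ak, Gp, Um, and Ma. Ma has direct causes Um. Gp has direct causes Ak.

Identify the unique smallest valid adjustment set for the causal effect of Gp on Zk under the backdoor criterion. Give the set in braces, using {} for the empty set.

{Ak}

Variables eligible for adjustment (non-descendants of Gp, excluding Gp and Zk): {Ak, Gq, Ma, Um}.
Backdoor paths from Gp to Zk:
  P1: Gp <- Ak <- Ma <- Um -> Zk
  P2: Gp <- Ak <- Ma -> Zk
  P3: Gp <- Ak <- Gq -> Zk
  P4: Gp <- Ak -> Zk
The empty set is not sufficient: P1 (Gp <- Ak <- Ma <- Um -> Zk) has no collider blocking it and no conditioned non-collider, so it is open.
Try {Ak}:
  P1: blocked at chain node Ak ∈ conditioning set.
  P2: blocked at chain node Ak ∈ conditioning set.
  P3: blocked at chain node Ak ∈ conditioning set.
  P4: blocked at fork node Ak ∈ conditioning set.
{Ak} contains no descendant of Gp and blocks every backdoor path.
No other singleton works — e.g. {Um} leaves P2 open — so {Ak} is the unique smallest valid adjustment set.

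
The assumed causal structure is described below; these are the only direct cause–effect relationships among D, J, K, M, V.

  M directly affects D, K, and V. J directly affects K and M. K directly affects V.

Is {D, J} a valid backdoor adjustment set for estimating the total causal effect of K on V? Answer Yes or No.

Backdoor paths from K to V (paths whose first edge points into K):
  P1: K <- J -> M -> V
  P2: K <- M -> V
Condition 1 (no descendant of K in the set): holds — descendants of K are {V}; none are in {D, J}.
Condition 2 (every backdoor path blocked by {D, J}):
  P1: blocked at fork node J ∈ conditioning set.
  P2: open — no interior node is in the conditioning set.
{D, J} does not satisfy the backdoor criterion.

No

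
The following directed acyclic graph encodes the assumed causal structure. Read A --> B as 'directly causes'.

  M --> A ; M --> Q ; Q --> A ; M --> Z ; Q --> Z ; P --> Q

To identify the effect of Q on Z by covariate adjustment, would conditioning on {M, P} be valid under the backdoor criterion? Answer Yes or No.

Yes

Backdoor paths from Q to Z (paths whose first edge points into Q):
  P1: Q <- M -> Z
Condition 1 (no descendant of Q in the set): holds — descendants of Q are {A, Z}; none are in {M, P}.
Condition 2 (every backdoor path blocked by {M, P}):
  P1: blocked at fork node M ∈ conditioning set.
{M, P} satisfies the backdoor criterion.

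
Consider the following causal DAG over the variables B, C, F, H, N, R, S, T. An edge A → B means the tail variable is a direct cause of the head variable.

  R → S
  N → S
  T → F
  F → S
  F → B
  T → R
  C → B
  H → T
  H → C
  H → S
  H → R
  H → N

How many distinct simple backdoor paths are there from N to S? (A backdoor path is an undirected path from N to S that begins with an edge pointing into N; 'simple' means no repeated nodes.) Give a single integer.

7

A backdoor path from N to S is any simple undirected path whose first edge points into N (i.e. leaves N via a parent).
Parents of N: {H}.
Enumerating:
  P1: N <- H -> T -> F -> S
  P2: N <- H -> T -> R -> S
  P3: N <- H -> C -> B <- F <- T -> R -> S
  P4: N <- H -> C -> B <- F -> S
  P5: N <- H -> R <- T -> F -> S
  P6: N <- H -> R -> S
  P7: N <- H -> S
That exhausts the simple backdoor paths. Count: 7.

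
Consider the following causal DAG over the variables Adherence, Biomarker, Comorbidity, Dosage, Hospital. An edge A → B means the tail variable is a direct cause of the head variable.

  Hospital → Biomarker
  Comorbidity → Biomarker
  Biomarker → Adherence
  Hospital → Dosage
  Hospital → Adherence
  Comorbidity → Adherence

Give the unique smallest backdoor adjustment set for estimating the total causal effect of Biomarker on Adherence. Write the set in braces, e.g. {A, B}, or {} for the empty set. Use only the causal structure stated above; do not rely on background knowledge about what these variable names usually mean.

{Comorbidity, Hospital}

Variables eligible for adjustment (non-descendants of Biomarker, excluding Biomarker and Adherence): {Comorbidity, Dosage, Hospital}.
Backdoor paths from Biomarker to Adherence:
  P1: Biomarker <- Hospital -> Adherence
  P2: Biomarker <- Comorbidity -> Adherence
The empty set is not sufficient: P1 (Biomarker <- Hospital -> Adherence) has no collider blocking it and no conditioned non-collider, so it is open.
Try {Comorbidity, Hospital}:
  P1: blocked at fork node Hospital ∈ conditioning set.
  P2: blocked at fork node Comorbidity ∈ conditioning set.
{Comorbidity, Hospital} contains no descendant of Biomarker and blocks every backdoor path.
Every element of {Comorbidity, Hospital} is needed (dropping Comorbidity leaves P2 open; dropping Hospital leaves P1 open), so no proper subset is valid.
Among all size-2 subsets of the eligible variables, only {Comorbidity, Hospital} blocks every backdoor path, so it is the unique smallest valid adjustment set.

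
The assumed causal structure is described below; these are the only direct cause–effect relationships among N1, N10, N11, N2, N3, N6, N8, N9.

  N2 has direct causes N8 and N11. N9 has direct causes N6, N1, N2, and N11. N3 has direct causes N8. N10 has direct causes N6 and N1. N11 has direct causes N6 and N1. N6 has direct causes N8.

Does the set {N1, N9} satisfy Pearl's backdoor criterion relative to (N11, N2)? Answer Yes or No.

No

Backdoor paths from N11 to N2 (paths whose first edge points into N11):
  P1: N11 <- N1 -> N10 <- N6 <- N8 -> N2
  P2: N11 <- N1 -> N10 <- N6 -> N9 <- N2
  P3: N11 <- N1 -> N9 <- N6 <- N8 -> N2
  P4: N11 <- N1 -> N9 <- N2
  P5: N11 <- N6 <- N8 -> N2
  P6: N11 <- N6 -> N10 <- N1 -> N9 <- N2
  P7: N11 <- N6 -> N9 <- N2
Condition 1 (no descendant of N11 in the set): FAILS — N9 is a descendant of N11.
Condition 2 (every backdoor path blocked by {N1, N9}):
  P1: blocked at fork node N1 ∈ conditioning set.
  P2: blocked at fork node N1 ∈ conditioning set.
  P3: blocked at fork node N1 ∈ conditioning set.
  P4: blocked at fork node N1 ∈ conditioning set.
  P5: open — no interior node is in the conditioning set.
  P6: blocked at collider N10 (neither it nor any descendant is in the conditioning set).
  P7: open — collider(s) N9 are conditioned on (or have a conditioned descendant) and no non-collider on the path is in the set.
{N1, N9} does not satisfy the backdoor criterion.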